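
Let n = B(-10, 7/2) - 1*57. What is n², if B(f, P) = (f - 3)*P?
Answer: 42025/4 ≈ 10506.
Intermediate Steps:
B(f, P) = P*(-3 + f) (B(f, P) = (-3 + f)*P = P*(-3 + f))
n = -205/2 (n = (7/2)*(-3 - 10) - 1*57 = (7*(½))*(-13) - 57 = (7/2)*(-13) - 57 = -91/2 - 57 = -205/2 ≈ -102.50)
n² = (-205/2)² = 42025/4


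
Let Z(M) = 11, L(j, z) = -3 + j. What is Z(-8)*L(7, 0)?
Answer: 44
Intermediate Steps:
Z(-8)*L(7, 0) = 11*(-3 + 7) = 11*4 = 44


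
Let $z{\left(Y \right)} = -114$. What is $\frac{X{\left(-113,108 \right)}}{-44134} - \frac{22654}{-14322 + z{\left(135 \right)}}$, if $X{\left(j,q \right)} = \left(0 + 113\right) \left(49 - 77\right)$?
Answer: $\frac{261371785}{159279606} \approx 1.641$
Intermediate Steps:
$X{\left(j,q \right)} = -3164$ ($X{\left(j,q \right)} = 113 \left(-28\right) = -3164$)
$\frac{X{\left(-113,108 \right)}}{-44134} - \frac{22654}{-14322 + z{\left(135 \right)}} = - \frac{3164}{-44134} - \frac{22654}{-14322 - 114} = \left(-3164\right) \left(- \frac{1}{44134}\right) - \frac{22654}{-14436} = \frac{1582}{22067} - - \frac{11327}{7218} = \frac{1582}{22067} + \frac{11327}{7218} = \frac{261371785}{159279606}$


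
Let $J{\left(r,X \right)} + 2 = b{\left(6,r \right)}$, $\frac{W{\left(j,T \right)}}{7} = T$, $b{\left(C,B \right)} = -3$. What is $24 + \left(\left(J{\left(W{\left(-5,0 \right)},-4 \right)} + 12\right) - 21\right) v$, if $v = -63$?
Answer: $906$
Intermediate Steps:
$W{\left(j,T \right)} = 7 T$
$J{\left(r,X \right)} = -5$ ($J{\left(r,X \right)} = -2 - 3 = -5$)
$24 + \left(\left(J{\left(W{\left(-5,0 \right)},-4 \right)} + 12\right) - 21\right) v = 24 + \left(\left(-5 + 12\right) - 21\right) \left(-63\right) = 24 + \left(7 - 21\right) \left(-63\right) = 24 - -882 = 24 + 882 = 906$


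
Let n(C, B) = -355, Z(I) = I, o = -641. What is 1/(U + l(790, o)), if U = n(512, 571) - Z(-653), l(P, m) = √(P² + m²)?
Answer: -298/946177 + √1034981/946177 ≈ 0.00076026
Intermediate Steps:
U = 298 (U = -355 - 1*(-653) = -355 + 653 = 298)
1/(U + l(790, o)) = 1/(298 + √(790² + (-641)²)) = 1/(298 + √(624100 + 410881)) = 1/(298 + √1034981)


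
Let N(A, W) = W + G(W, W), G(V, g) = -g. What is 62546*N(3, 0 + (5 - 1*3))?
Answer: 0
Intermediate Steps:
N(A, W) = 0 (N(A, W) = W - W = 0)
62546*N(3, 0 + (5 - 1*3)) = 62546*0 = 0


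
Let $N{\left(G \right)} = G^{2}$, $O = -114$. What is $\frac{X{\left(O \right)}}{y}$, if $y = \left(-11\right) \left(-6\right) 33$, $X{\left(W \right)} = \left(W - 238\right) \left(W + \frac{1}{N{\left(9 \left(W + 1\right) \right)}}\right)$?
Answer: $\frac{171503920}{9308601} \approx 18.424$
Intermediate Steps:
$X{\left(W \right)} = \left(-238 + W\right) \left(W + \frac{1}{\left(9 + 9 W\right)^{2}}\right)$ ($X{\left(W \right)} = \left(W - 238\right) \left(W + \frac{1}{\left(9 \left(W + 1\right)\right)^{2}}\right) = \left(-238 + W\right) \left(W + \frac{1}{\left(9 \left(1 + W\right)\right)^{2}}\right) = \left(-238 + W\right) \left(W + \frac{1}{\left(9 + 9 W\right)^{2}}\right)$)
$y = 2178$ ($y = 66 \cdot 33 = 2178$)
$\frac{X{\left(O \right)}}{y} = \frac{\frac{1}{81} \frac{1}{\left(1 - 114\right)^{2}} \left(-238 - 114 + 81 \left(-114\right) \left(1 - 114\right)^{2} \left(-238 - 114\right)\right)}{2178} = \frac{-238 - 114 + 81 \left(-114\right) \left(-113\right)^{2} \left(-352\right)}{81 \cdot 12769} \cdot \frac{1}{2178} = \frac{1}{81} \cdot \frac{1}{12769} \left(-238 - 114 + 81 \left(-114\right) 12769 \left(-352\right)\right) \frac{1}{2178} = \frac{1}{81} \cdot \frac{1}{12769} \left(-238 - 114 + 41503948992\right) \frac{1}{2178} = \frac{1}{81} \cdot \frac{1}{12769} \cdot 41503948640 \cdot \frac{1}{2178} = \frac{41503948640}{1034289} \cdot \frac{1}{2178} = \frac{171503920}{9308601}$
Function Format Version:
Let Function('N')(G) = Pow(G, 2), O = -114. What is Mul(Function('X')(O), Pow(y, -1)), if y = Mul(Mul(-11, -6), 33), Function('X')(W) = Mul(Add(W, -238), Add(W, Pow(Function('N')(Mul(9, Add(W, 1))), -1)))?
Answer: Rational(171503920, 9308601) ≈ 18.424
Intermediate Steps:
Function('X')(W) = Mul(Add(-238, W), Add(W, Pow(Add(9, Mul(9, W)), -2))) (Function('X')(W) = Mul(Add(W, -238), Add(W, Pow(Pow(Mul(9, Add(W, 1)), 2), -1))) = Mul(Add(-238, W), Add(W, Pow(Pow(Mul(9, Add(1, W)), 2), -1))) = Mul(Add(-238, W), Add(W, Pow(Pow(Add(9, Mul(9, W)), 2), -1))) = Mul(Add(-238, W), Add(W, Pow(Add(9, Mul(9, W)), -2))))
y = 2178 (y = Mul(66, 33) = 2178)
Mul(Function('X')(O), Pow(y, -1)) = Mul(Mul(Rational(1, 81), Pow(Add(1, -114), -2), Add(-238, -114, Mul(81, -114, Pow(Add(1, -114), 2), Add(-238, -114)))), Pow(2178, -1)) = Mul(Mul(Rational(1, 81), Pow(-113, -2), Add(-238, -114, Mul(81, -114, Pow(-113, 2), -352))), Rational(1, 2178)) = Mul(Mul(Rational(1, 81), Rational(1, 12769), Add(-238, -114, Mul(81, -114, 12769, -352))), Rational(1, 2178)) = Mul(Mul(Rational(1, 81), Rational(1, 12769), Add(-238, -114, 41503948992)), Rational(1, 2178)) = Mul(Mul(Rational(1, 81), Rational(1, 12769), 41503948640), Rational(1, 2178)) = Mul(Rational(41503948640, 1034289), Rational(1, 2178)) = Rational(171503920, 9308601)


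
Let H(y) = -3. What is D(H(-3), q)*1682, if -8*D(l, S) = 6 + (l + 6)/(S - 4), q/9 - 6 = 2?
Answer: -345651/272 ≈ -1270.8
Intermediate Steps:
q = 72 (q = 54 + 9*2 = 54 + 18 = 72)
D(l, S) = -3/4 - (6 + l)/(8*(-4 + S)) (D(l, S) = -(6 + (l + 6)/(S - 4))/8 = -(6 + (6 + l)/(-4 + S))/8 = -3/4 - (6 + l)/(8*(-4 + S)))
D(H(-3), q)*1682 = ((18 - 1*(-3) - 6*72)/(8*(-4 + 72)))*1682 = ((1/8)*(18 + 3 - 432)/68)*1682 = ((1/8)*(1/68)*(-411))*1682 = -411/544*1682 = -345651/272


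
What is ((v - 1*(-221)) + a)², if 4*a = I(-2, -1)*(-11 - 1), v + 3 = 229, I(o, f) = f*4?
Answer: 210681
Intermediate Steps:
I(o, f) = 4*f
v = 226 (v = -3 + 229 = 226)
a = 12 (a = ((4*(-1))*(-11 - 1))/4 = (-4*(-12))/4 = (¼)*48 = 12)
((v - 1*(-221)) + a)² = ((226 - 1*(-221)) + 12)² = ((226 + 221) + 12)² = (447 + 12)² = 459² = 210681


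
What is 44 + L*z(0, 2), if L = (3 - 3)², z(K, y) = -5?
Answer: 44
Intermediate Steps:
L = 0 (L = 0² = 0)
44 + L*z(0, 2) = 44 + 0*(-5) = 44 + 0 = 44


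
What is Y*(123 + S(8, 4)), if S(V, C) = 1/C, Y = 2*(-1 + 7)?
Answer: 1479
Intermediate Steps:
Y = 12 (Y = 2*6 = 12)
Y*(123 + S(8, 4)) = 12*(123 + 1/4) = 12*(123 + ¼) = 12*(493/4) = 1479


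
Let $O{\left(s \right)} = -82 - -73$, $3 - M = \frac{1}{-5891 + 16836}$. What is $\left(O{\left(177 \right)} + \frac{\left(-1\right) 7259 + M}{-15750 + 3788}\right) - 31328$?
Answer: $- \frac{4102688791409}{130924090} \approx -31336.0$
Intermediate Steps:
$M = \frac{32834}{10945}$ ($M = 3 - \frac{1}{-5891 + 16836} = 3 - \frac{1}{10945} = \frac{32834}{10945} \approx 2.9999$)
$O{\left(s \right)} = -9$ ($O{\left(s \right)} = -82 + 73 = -9$)
$\left(O{\left(177 \right)} + \frac{\left(-1\right) 7259 + M}{-15750 + 3788}\right) - 31328 = \left(-9 + \frac{\left(-1\right) 7259 + \frac{32834}{10945}}{-15750 + 3788}\right) - 31328 = \left(-9 + \frac{-7259 + \frac{32834}{10945}}{-11962}\right) - 31328 = \left(-9 - - \frac{79416921}{130924090}\right) - 31328 = \left(-9 + \frac{79416921}{130924090}\right) - 31328 = - \frac{1098899889}{130924090} - 31328 = - \frac{4102688791409}{130924090}$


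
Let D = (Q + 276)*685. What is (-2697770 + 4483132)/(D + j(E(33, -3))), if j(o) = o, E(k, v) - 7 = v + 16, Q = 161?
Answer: 1785362/299365 ≈ 5.9638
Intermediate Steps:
E(k, v) = 23 + v (E(k, v) = 7 + (v + 16) = 7 + (16 + v) = 23 + v)
D = 299345 (D = (161 + 276)*685 = 437*685 = 299345)
(-2697770 + 4483132)/(D + j(E(33, -3))) = (-2697770 + 4483132)/(299345 + (23 - 3)) = 1785362/(299345 + 20) = 1785362/299365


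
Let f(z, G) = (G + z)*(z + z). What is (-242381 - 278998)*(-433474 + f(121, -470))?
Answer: 270038868228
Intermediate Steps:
f(z, G) = 2*z*(G + z) (f(z, G) = (G + z)*(2*z) = 2*z*(G + z))
(-242381 - 278998)*(-433474 + f(121, -470)) = (-242381 - 278998)*(-433474 + 2*121*(-470 + 121)) = -521379*(-433474 + 2*121*(-349)) = -521379*(-433474 - 84458) = -521379*(-517932) = 270038868228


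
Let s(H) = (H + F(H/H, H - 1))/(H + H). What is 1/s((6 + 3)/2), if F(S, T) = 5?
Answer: 18/19 ≈ 0.94737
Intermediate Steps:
s(H) = (5 + H)/(2*H) (s(H) = (H + 5)/(H + H) = (5 + H)/((2*H)) = (5 + H)*(1/(2*H)) = (5 + H)/(2*H))
1/s((6 + 3)/2) = 1/((5 + (6 + 3)/2)/(2*(((6 + 3)/2)))) = 1/((5 + 9*(1/2))/(2*((9*(1/2))))) = 1/((5 + 9/2)/(2*(9/2))) = 1/((1/2)*(2/9)*(19/2)) = 1/(19/18) = 18/19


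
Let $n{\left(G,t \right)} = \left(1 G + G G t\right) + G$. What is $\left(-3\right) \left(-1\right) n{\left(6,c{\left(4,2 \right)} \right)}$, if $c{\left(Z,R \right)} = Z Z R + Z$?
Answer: $3924$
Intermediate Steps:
$c{\left(Z,R \right)} = Z + R Z^{2}$ ($c{\left(Z,R \right)} = Z^{2} R + Z = R Z^{2} + Z = Z + R Z^{2}$)
$n{\left(G,t \right)} = 2 G + t G^{2}$ ($n{\left(G,t \right)} = \left(G + G^{2} t\right) + G = \left(G + t G^{2}\right) + G = 2 G + t G^{2}$)
$\left(-3\right) \left(-1\right) n{\left(6,c{\left(4,2 \right)} \right)} = \left(-3\right) \left(-1\right) 6 \left(2 + 6 \cdot 4 \left(1 + 2 \cdot 4\right)\right) = 3 \cdot 6 \left(2 + 6 \cdot 4 \left(1 + 8\right)\right) = 3 \cdot 6 \left(2 + 6 \cdot 4 \cdot 9\right) = 3 \cdot 6 \left(2 + 6 \cdot 36\right) = 3 \cdot 6 \left(2 + 216\right) = 3 \cdot 6 \cdot 218 = 3 \cdot 1308 = 3924$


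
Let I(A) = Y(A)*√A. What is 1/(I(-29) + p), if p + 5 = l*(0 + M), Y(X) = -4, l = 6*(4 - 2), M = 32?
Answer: 379/144105 + 4*I*√29/144105 ≈ 0.00263 + 0.00014948*I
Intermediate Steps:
l = 12 (l = 6*2 = 12)
I(A) = -4*√A
p = 379 (p = -5 + 12*(0 + 32) = -5 + 12*32 = -5 + 384 = 379)
1/(I(-29) + p) = 1/(-4*I*√29 + 379) = 1/(379 - 4*I*√29)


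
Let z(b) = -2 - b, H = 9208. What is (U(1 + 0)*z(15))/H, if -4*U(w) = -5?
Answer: -85/36832 ≈ -0.0023078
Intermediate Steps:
U(w) = 5/4 (U(w) = -¼*(-5) = 5/4)
(U(1 + 0)*z(15))/H = (5*(-2 - 1*15)/4)/9208 = (5*(-2 - 15)/4)*(1/9208) = ((5/4)*(-17))*(1/9208) = -85/4*1/9208 = -85/36832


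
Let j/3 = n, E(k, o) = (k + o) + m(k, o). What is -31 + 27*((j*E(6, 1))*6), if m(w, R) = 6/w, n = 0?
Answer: -31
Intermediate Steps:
E(k, o) = k + o + 6/k (E(k, o) = (k + o) + 6/k = k + o + 6/k)
j = 0 (j = 3*0 = 0)
-31 + 27*((j*E(6, 1))*6) = -31 + 27*((0*(6 + 1 + 6/6))*6) = -31 + 27*((0*(6 + 1 + 6*(1/6)))*6) = -31 + 27*((0*(6 + 1 + 1))*6) = -31 + 27*((0*8)*6) = -31 + 27*(0*6) = -31 + 27*0 = -31 + 0 = -31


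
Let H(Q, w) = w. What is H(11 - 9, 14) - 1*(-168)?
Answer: 182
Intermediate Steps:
H(11 - 9, 14) - 1*(-168) = 14 - 1*(-168) = 14 + 168 = 182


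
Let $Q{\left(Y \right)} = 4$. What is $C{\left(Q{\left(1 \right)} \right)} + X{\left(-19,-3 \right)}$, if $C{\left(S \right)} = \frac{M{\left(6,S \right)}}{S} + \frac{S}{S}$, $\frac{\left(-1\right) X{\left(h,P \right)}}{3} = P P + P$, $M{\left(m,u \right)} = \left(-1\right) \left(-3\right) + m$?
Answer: $- \frac{59}{4} \approx -14.75$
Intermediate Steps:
$M{\left(m,u \right)} = 3 + m$
$X{\left(h,P \right)} = - 3 P - 3 P^{2}$ ($X{\left(h,P \right)} = - 3 \left(P P + P\right) = - 3 \left(P^{2} + P\right) = - 3 \left(P + P^{2}\right) = - 3 P - 3 P^{2}$)
$C{\left(S \right)} = 1 + \frac{9}{S}$ ($C{\left(S \right)} = \frac{3 + 6}{S} + \frac{S}{S} = \frac{9}{S} + 1 = 1 + \frac{9}{S}$)
$C{\left(Q{\left(1 \right)} \right)} + X{\left(-19,-3 \right)} = \frac{9 + 4}{4} - - 9 \left(1 - 3\right) = \frac{1}{4} \cdot 13 - \left(-9\right) \left(-2\right) = \frac{13}{4} - 18 = - \frac{59}{4}$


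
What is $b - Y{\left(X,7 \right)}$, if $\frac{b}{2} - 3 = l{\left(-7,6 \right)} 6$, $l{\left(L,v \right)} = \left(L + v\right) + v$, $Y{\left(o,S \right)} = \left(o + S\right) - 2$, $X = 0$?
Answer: $61$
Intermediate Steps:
$Y{\left(o,S \right)} = -2 + S + o$ ($Y{\left(o,S \right)} = \left(S + o\right) - 2 = -2 + S + o$)
$l{\left(L,v \right)} = L + 2 v$
$b = 66$ ($b = 6 + 2 \left(-7 + 2 \cdot 6\right) 6 = 6 + 2 \left(-7 + 12\right) 6 = 6 + 2 \cdot 5 \cdot 6 = 6 + 2 \cdot 30 = 6 + 60 = 66$)
$b - Y{\left(X,7 \right)} = 66 - \left(-2 + 7 + 0\right) = 66 - 5 = 61$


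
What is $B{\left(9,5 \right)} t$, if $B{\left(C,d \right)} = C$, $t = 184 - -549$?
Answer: $6597$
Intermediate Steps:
$t = 733$ ($t = 184 + 549 = 733$)
$B{\left(9,5 \right)} t = 9 \cdot 733 = 6597$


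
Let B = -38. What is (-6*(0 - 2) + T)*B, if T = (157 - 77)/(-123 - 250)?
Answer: -167048/373 ≈ -447.85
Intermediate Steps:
T = -80/373 (T = 80/(-373) = 80*(-1/373) = -80/373 ≈ -0.21448)
(-6*(0 - 2) + T)*B = (-6*(0 - 2) - 80/373)*(-38) = (-6*(-2) - 80/373)*(-38) = (12 - 80/373)*(-38) = (4396/373)*(-38) = -167048/373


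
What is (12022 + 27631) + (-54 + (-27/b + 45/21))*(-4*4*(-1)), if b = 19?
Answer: 5160473/133 ≈ 38801.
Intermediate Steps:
(12022 + 27631) + (-54 + (-27/b + 45/21))*(-4*4*(-1)) = (12022 + 27631) + (-54 + (-27/19 + 45/21))*(-4*4*(-1)) = 39653 + (-54 + (-27*1/19 + 45*(1/21)))*(-16*(-1)) = 39653 + (-54 + (-27/19 + 15/7))*16 = 39653 + (-54 + 96/133)*16 = 39653 - 7086/133*16 = 39653 - 113376/133 = 5160473/133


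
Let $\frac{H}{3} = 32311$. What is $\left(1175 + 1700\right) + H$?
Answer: $99808$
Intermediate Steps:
$H = 96933$ ($H = 3 \cdot 32311 = 96933$)
$\left(1175 + 1700\right) + H = \left(1175 + 1700\right) + 96933 = 2875 + 96933 = 99808$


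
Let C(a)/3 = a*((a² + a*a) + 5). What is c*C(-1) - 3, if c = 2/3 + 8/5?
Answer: -253/5 ≈ -50.600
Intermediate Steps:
C(a) = 3*a*(5 + 2*a²) (C(a) = 3*(a*((a² + a*a) + 5)) = 3*(a*((a² + a²) + 5)) = 3*(a*(2*a² + 5)) = 3*(a*(5 + 2*a²)) = 3*a*(5 + 2*a²))
c = 34/15 (c = 2*(⅓) + 8*(⅕) = ⅔ + 8/5 = 34/15 ≈ 2.2667)
c*C(-1) - 3 = 34*(6*(-1)³ + 15*(-1))/15 - 3 = 34*(6*(-1) - 15)/15 - 3 = 34*(-6 - 15)/15 - 3 = (34/15)*(-21) - 3 = -238/5 - 3 = -253/5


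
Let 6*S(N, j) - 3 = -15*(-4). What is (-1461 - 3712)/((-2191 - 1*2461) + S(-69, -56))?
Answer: 10346/9283 ≈ 1.1145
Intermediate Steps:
S(N, j) = 21/2 (S(N, j) = ½ + (-15*(-4))/6 = ½ + (⅙)*60 = ½ + 10 = 21/2)
(-1461 - 3712)/((-2191 - 1*2461) + S(-69, -56)) = (-1461 - 3712)/((-2191 - 1*2461) + 21/2) = -5173/((-2191 - 2461) + 21/2) = -5173/(-4652 + 21/2) = -5173/(-9283/2) = -5173*(-2/9283) = 10346/9283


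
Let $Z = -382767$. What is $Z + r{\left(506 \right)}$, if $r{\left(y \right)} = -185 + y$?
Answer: $-382446$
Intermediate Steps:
$Z + r{\left(506 \right)} = -382767 + \left(-185 + 506\right) = -382767 + 321 = -382446$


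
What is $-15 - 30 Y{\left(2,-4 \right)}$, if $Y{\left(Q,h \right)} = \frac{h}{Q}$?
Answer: $45$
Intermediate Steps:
$-15 - 30 Y{\left(2,-4 \right)} = -15 - 30 \left(- \frac{4}{2}\right) = -15 - 30 \left(\left(-4\right) \frac{1}{2}\right) = -15 - -60 = -15 + 60 = 45$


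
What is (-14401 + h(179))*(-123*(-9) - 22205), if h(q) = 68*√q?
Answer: 303832298 - 1434664*√179 ≈ 2.8464e+8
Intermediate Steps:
(-14401 + h(179))*(-123*(-9) - 22205) = (-14401 + 68*√179)*(-123*(-9) - 22205) = (-14401 + 68*√179)*(1107 - 22205) = (-14401 + 68*√179)*(-21098) = 303832298 - 1434664*√179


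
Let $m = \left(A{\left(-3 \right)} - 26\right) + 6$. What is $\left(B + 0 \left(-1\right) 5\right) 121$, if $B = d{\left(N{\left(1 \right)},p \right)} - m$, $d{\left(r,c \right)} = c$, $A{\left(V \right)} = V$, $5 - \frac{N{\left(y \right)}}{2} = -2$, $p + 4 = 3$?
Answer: $2662$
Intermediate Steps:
$p = -1$ ($p = -4 + 3 = -1$)
$N{\left(y \right)} = 14$ ($N{\left(y \right)} = 10 - -4 = 10 + 4 = 14$)
$m = -23$ ($m = \left(-3 - 26\right) + 6 = -29 + 6 = -23$)
$B = 22$ ($B = -1 - -23 = -1 + 23 = 22$)
$\left(B + 0 \left(-1\right) 5\right) 121 = \left(22 + 0 \left(-1\right) 5\right) 121 = \left(22 + 0 \cdot 5\right) 121 = \left(22 + 0\right) 121 = 22 \cdot 121 = 2662$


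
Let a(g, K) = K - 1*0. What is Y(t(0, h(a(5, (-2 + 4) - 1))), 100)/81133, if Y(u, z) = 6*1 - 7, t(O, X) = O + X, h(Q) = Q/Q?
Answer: -1/81133 ≈ -1.2325e-5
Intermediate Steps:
a(g, K) = K (a(g, K) = K + 0 = K)
h(Q) = 1
Y(u, z) = -1 (Y(u, z) = 6 - 7 = -1)
Y(t(0, h(a(5, (-2 + 4) - 1))), 100)/81133 = -1/81133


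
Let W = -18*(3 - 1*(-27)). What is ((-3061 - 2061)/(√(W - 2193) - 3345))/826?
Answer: 2855515/1540732018 + 2561*I*√2733/4622196054 ≈ 0.0018533 + 2.8965e-5*I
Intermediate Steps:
W = -540 (W = -18*(3 + 27) = -18*30 = -540)
((-3061 - 2061)/(√(W - 2193) - 3345))/826 = ((-3061 - 2061)/(√(-540 - 2193) - 3345))/826 = -5122/(√(-2733) - 3345)*(1/826) = -5122/(I*√2733 - 3345)*(1/826) = -5122/(-3345 + I*√2733)*(1/826) = -2561/(413*(-3345 + I*√2733))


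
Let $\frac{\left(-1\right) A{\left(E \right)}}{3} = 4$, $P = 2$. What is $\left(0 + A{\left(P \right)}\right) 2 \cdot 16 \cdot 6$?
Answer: $-2304$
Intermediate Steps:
$A{\left(E \right)} = -12$ ($A{\left(E \right)} = \left(-3\right) 4 = -12$)
$\left(0 + A{\left(P \right)}\right) 2 \cdot 16 \cdot 6 = \left(0 - 12\right) 2 \cdot 16 \cdot 6 = \left(-12\right) 2 \cdot 16 \cdot 6 = \left(-24\right) 16 \cdot 6 = \left(-384\right) 6 = -2304$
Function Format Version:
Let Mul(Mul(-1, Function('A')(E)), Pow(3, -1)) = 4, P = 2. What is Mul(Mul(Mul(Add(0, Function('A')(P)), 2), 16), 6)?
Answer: -2304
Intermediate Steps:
Function('A')(E) = -12 (Function('A')(E) = Mul(-3, 4) = -12)
Mul(Mul(Mul(Add(0, Function('A')(P)), 2), 16), 6) = Mul(Mul(Mul(Add(0, -12), 2), 16), 6) = Mul(Mul(Mul(-12, 2), 16), 6) = Mul(Mul(-24, 16), 6) = Mul(-384, 6) = -2304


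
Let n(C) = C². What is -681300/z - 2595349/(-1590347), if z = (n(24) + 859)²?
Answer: 170436165337/130995292043 ≈ 1.3011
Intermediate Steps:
z = 2059225 (z = (24² + 859)² = (576 + 859)² = 1435² = 2059225)
-681300/z - 2595349/(-1590347) = -681300/2059225 - 2595349/(-1590347) = -681300*1/2059225 - 2595349*(-1/1590347) = -27252/82369 + 2595349/1590347 = 170436165337/130995292043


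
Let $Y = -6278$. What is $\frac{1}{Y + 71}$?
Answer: $- \frac{1}{6207} \approx -0.00016111$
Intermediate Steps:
$\frac{1}{Y + 71} = \frac{1}{-6278 + 71} = \frac{1}{-6207} = - \frac{1}{6207}$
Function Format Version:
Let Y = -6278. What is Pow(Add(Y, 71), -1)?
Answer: Rational(-1, 6207) ≈ -0.00016111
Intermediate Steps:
Pow(Add(Y, 71), -1) = Pow(Add(-6278, 71), -1) = Pow(-6207, -1) = Rational(-1, 6207)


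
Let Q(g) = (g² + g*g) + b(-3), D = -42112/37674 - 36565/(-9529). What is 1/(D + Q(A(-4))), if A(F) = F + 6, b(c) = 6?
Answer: 1972503/32979133 ≈ 0.059811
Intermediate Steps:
A(F) = 6 + F
D = 5364091/1972503 (D = -42112*1/37674 - 36565*(-1/9529) = -3008/2691 + 36565/9529 = 5364091/1972503 ≈ 2.7194)
Q(g) = 6 + 2*g² (Q(g) = (g² + g*g) + 6 = (g² + g²) + 6 = 2*g² + 6 = 6 + 2*g²)
1/(D + Q(A(-4))) = 1/(5364091/1972503 + (6 + 2*(6 - 4)²)) = 1/(5364091/1972503 + (6 + 2*2²)) = 1/(5364091/1972503 + (6 + 2*4)) = 1/(5364091/1972503 + (6 + 8)) = 1/(5364091/1972503 + 14) = 1/(32979133/1972503) = 1972503/32979133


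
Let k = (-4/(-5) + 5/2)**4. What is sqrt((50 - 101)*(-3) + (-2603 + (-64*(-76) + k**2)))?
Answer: 23*sqrt(3114950129)/10000 ≈ 128.37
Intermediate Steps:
k = 1185921/10000 (k = (-4*(-1/5) + 5*(1/2))**4 = (4/5 + 5/2)**4 = (33/10)**4 = 1185921/10000 ≈ 118.59)
sqrt((50 - 101)*(-3) + (-2603 + (-64*(-76) + k**2))) = sqrt((50 - 101)*(-3) + (-2603 + (-64*(-76) + (1185921/10000)**2))) = sqrt(-51*(-3) + (-2603 + (4864 + 1406408618241/100000000))) = sqrt(153 + (-2603 + 1892808618241/100000000)) = sqrt(153 + 1632508618241/100000000) = sqrt(1647808618241/100000000) = 23*sqrt(3114950129)/10000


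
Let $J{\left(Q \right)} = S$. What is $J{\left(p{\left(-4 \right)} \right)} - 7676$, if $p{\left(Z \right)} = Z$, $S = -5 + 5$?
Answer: $-7676$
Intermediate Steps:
$S = 0$
$J{\left(Q \right)} = 0$
$J{\left(p{\left(-4 \right)} \right)} - 7676 = 0 - 7676 = -7676$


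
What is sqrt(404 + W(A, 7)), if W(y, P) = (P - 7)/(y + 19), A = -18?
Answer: 2*sqrt(101) ≈ 20.100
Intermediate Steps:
W(y, P) = (-7 + P)/(19 + y)
sqrt(404 + W(A, 7)) = sqrt(404 + (-7 + 7)/(19 - 18)) = sqrt(404 + 0/1) = sqrt(404 + 1*0) = sqrt(404 + 0) = sqrt(404) = 2*sqrt(101)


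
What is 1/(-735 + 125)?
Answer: -1/610 ≈ -0.0016393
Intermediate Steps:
1/(-735 + 125) = 1/(-610) = -1/610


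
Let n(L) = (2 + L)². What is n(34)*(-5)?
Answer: -6480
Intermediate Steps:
n(34)*(-5) = (2 + 34)²*(-5) = 36²*(-5) = 1296*(-5) = -6480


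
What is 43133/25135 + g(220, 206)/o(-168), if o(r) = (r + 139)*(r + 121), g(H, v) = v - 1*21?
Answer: 63440254/34259005 ≈ 1.8518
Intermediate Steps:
g(H, v) = -21 + v (g(H, v) = v - 21 = -21 + v)
o(r) = (121 + r)*(139 + r) (o(r) = (139 + r)*(121 + r) = (121 + r)*(139 + r))
43133/25135 + g(220, 206)/o(-168) = 43133/25135 + (-21 + 206)/(16819 + (-168)² + 260*(-168)) = 43133*(1/25135) + 185/(16819 + 28224 - 43680) = 43133/25135 + 185/1363 = 63440254/34259005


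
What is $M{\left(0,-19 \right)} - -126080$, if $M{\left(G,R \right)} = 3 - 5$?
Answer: $126078$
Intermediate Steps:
$M{\left(G,R \right)} = -2$
$M{\left(0,-19 \right)} - -126080 = -2 - -126080 = -2 + 126080 = 126078$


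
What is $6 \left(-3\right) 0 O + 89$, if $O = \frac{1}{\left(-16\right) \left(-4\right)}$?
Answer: $89$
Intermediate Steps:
$O = \frac{1}{64} \approx 0.015625$
$6 \left(-3\right) 0 O + 89 = 6 \left(-3\right) 0 \cdot \frac{1}{64} + 89 = \left(-18\right) 0 \cdot \frac{1}{64} + 89 = 0 \cdot \frac{1}{64} + 89 = 0 + 89 = 89$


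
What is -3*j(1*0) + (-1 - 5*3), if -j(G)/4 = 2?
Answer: 8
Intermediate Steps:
j(G) = -8 (j(G) = -4*2 = -8)
-3*j(1*0) + (-1 - 5*3) = -3*(-8) + (-1 - 5*3) = 24 + (-1 - 15) = 24 - 16 = 8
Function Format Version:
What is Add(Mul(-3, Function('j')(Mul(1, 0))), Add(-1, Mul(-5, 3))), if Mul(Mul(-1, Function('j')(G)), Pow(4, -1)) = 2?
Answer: 8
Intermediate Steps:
Function('j')(G) = -8 (Function('j')(G) = Mul(-4, 2) = -8)
Add(Mul(-3, Function('j')(Mul(1, 0))), Add(-1, Mul(-5, 3))) = Add(Mul(-3, -8), Add(-1, Mul(-5, 3))) = Add(24, Add(-1, -15)) = Add(24, -16) = 8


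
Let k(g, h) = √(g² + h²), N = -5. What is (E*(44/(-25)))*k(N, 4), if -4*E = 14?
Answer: 154*√41/25 ≈ 39.443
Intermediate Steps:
E = -7/2 (E = -¼*14 = -7/2 ≈ -3.5000)
(E*(44/(-25)))*k(N, 4) = (-154/(-25))*√((-5)² + 4²) = (-154*(-1)/25)*√(25 + 16) = (-7/2*(-44/25))*√41 = 154*√41/25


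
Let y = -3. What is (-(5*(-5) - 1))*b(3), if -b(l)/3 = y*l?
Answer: 702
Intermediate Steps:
b(l) = 9*l (b(l) = -(-9)*l = 9*l)
(-(5*(-5) - 1))*b(3) = (-(5*(-5) - 1))*(9*3) = -(-25 - 1)*27 = -1*(-26)*27 = 26*27 = 702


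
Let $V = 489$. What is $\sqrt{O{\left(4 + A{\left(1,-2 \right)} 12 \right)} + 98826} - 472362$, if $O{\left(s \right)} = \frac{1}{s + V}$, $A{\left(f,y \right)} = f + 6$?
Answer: $-472362 + \frac{\sqrt{32902041931}}{577} \approx -4.7205 \cdot 10^{5}$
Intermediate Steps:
$A{\left(f,y \right)} = 6 + f$
$O{\left(s \right)} = \frac{1}{489 + s}$ ($O{\left(s \right)} = \frac{1}{s + 489} = \frac{1}{489 + s}$)
$\sqrt{O{\left(4 + A{\left(1,-2 \right)} 12 \right)} + 98826} - 472362 = \sqrt{\frac{1}{489 + \left(4 + \left(6 + 1\right) 12\right)} + 98826} - 472362 = \sqrt{\frac{1}{489 + \left(4 + 7 \cdot 12\right)} + 98826} - 472362 = \sqrt{\frac{1}{489 + \left(4 + 84\right)} + 98826} - 472362 = \sqrt{\frac{1}{489 + 88} + 98826} - 472362 = \sqrt{\frac{1}{577} + 98826} - 472362 = \sqrt{\frac{57022603}{577}} - 472362 = \frac{\sqrt{32902041931}}{577} - 472362 = -472362 + \frac{\sqrt{32902041931}}{577}$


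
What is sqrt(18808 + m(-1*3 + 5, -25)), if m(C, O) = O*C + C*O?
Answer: 2*sqrt(4677) ≈ 136.78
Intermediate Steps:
m(C, O) = 2*C*O (m(C, O) = C*O + C*O = 2*C*O)
sqrt(18808 + m(-1*3 + 5, -25)) = sqrt(18808 + 2*(-1*3 + 5)*(-25)) = sqrt(18808 + 2*(-3 + 5)*(-25)) = sqrt(18808 + 2*2*(-25)) = sqrt(18808 - 100) = sqrt(18708) = 2*sqrt(4677)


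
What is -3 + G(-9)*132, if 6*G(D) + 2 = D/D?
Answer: -25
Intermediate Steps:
G(D) = -⅙ (G(D) = -⅓ + (D/D)/6 = -⅓ + (⅙)*1 = -⅓ + ⅙ = -⅙)
-3 + G(-9)*132 = -3 - ⅙*132 = -3 - 22 = -25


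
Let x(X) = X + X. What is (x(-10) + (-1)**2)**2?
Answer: 361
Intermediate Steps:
x(X) = 2*X
(x(-10) + (-1)**2)**2 = (2*(-10) + (-1)**2)**2 = (-20 + 1)**2 = (-19)**2 = 361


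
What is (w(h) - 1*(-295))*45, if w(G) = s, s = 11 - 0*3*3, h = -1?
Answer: 13770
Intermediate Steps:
s = 11 (s = 11 - 0*3 = 11 - 1*0 = 11 + 0 = 11)
w(G) = 11
(w(h) - 1*(-295))*45 = (11 - 1*(-295))*45 = (11 + 295)*45 = 306*45 = 13770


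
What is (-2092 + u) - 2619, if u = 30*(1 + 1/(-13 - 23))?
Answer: -28091/6 ≈ -4681.8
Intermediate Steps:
u = 175/6 (u = 30*(1 + 1/(-36)) = 30*(1 - 1/36) = 30*(35/36) = 175/6 ≈ 29.167)
(-2092 + u) - 2619 = (-2092 + 175/6) - 2619 = -12377/6 - 2619 = -28091/6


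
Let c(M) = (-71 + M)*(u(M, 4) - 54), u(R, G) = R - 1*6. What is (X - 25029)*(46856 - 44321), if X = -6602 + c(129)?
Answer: -70039515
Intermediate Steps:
u(R, G) = -6 + R (u(R, G) = R - 6 = -6 + R)
c(M) = (-71 + M)*(-60 + M) (c(M) = (-71 + M)*((-6 + M) - 54) = (-71 + M)*(-60 + M))
X = -2600 (X = -6602 + (4260 + 129² - 131*129) = -6602 + (4260 + 16641 - 16899) = -6602 + 4002 = -2600)
(X - 25029)*(46856 - 44321) = (-2600 - 25029)*(46856 - 44321) = -27629*2535 = -70039515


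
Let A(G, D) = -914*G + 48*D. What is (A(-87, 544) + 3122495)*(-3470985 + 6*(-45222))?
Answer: -12080667065625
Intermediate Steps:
(A(-87, 544) + 3122495)*(-3470985 + 6*(-45222)) = ((-914*(-87) + 48*544) + 3122495)*(-3470985 + 6*(-45222)) = ((79518 + 26112) + 3122495)*(-3470985 - 271332) = (105630 + 3122495)*(-3742317) = 3228125*(-3742317) = -12080667065625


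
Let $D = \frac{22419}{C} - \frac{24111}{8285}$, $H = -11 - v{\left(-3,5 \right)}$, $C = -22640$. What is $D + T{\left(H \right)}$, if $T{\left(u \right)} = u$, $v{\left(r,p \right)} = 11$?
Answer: $- \frac{971641451}{37514480} \approx -25.9$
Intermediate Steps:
$H = -22$ ($H = -11 - 11 = -22$)
$D = - \frac{146322891}{37514480}$ ($D = \frac{22419}{-22640} - \frac{24111}{8285} = 22419 \left(- \frac{1}{22640}\right) - \frac{24111}{8285} = - \frac{22419}{22640} - \frac{24111}{8285} = - \frac{146322891}{37514480} \approx -3.9004$)
$D + T{\left(H \right)} = - \frac{146322891}{37514480} - 22 = - \frac{971641451}{37514480}$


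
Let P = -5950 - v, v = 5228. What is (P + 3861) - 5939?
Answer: -13256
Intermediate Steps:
P = -11178 (P = -5950 - 1*5228 = -5950 - 5228 = -11178)
(P + 3861) - 5939 = (-11178 + 3861) - 5939 = -7317 - 5939 = -13256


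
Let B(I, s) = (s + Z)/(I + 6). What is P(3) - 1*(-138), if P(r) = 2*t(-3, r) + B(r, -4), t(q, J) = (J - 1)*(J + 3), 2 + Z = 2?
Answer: 1454/9 ≈ 161.56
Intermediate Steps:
Z = 0 (Z = -2 + 2 = 0)
t(q, J) = (-1 + J)*(3 + J)
B(I, s) = s/(6 + I) (B(I, s) = (s + 0)/(I + 6) = s/(6 + I))
P(r) = -6 - 4/(6 + r) + 2*r² + 4*r (P(r) = 2*(-3 + r² + 2*r) - 4/(6 + r) = (-6 + 2*r² + 4*r) - 4/(6 + r) = -6 - 4/(6 + r) + 2*r² + 4*r)
P(3) - 1*(-138) = 2*(-2 + (6 + 3)*(-3 + 3² + 2*3))/(6 + 3) - 1*(-138) = 2*(-2 + 9*(-3 + 9 + 6))/9 + 138 = 2*(⅑)*(-2 + 9*12) + 138 = 2*(⅑)*(-2 + 108) + 138 = 2*(⅑)*106 + 138 = 212/9 + 138 = 1454/9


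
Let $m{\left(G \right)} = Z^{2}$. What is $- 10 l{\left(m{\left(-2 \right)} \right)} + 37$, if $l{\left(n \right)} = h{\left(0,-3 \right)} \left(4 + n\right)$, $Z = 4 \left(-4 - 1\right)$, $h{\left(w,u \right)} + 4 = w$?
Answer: $16197$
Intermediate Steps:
$h{\left(w,u \right)} = -4 + w$
$Z = -20$ ($Z = 4 \left(-5\right) = -20$)
$m{\left(G \right)} = 400$ ($m{\left(G \right)} = \left(-20\right)^{2} = 400$)
$l{\left(n \right)} = -16 - 4 n$ ($l{\left(n \right)} = \left(-4 + 0\right) \left(4 + n\right) = - 4 \left(4 + n\right) = -16 - 4 n$)
$- 10 l{\left(m{\left(-2 \right)} \right)} + 37 = - 10 \left(-16 - 1600\right) + 37 = \left(-10\right) \left(-1616\right) + 37 = 16160 + 37 = 16197$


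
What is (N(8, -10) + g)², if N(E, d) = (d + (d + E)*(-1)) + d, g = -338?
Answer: 126736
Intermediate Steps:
N(E, d) = d - E (N(E, d) = (d + (E + d)*(-1)) + d = (d + (-E - d)) + d = -E + d = d - E)
(N(8, -10) + g)² = ((-10 - 1*8) - 338)² = ((-10 - 8) - 338)² = (-18 - 338)² = (-356)² = 126736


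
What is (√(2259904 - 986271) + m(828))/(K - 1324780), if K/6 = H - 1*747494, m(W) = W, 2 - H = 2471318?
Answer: -207/5159410 - √1273633/20637640 ≈ -9.4805e-5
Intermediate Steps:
H = -2471316 (H = 2 - 1*2471318 = 2 - 2471318 = -2471316)
K = -19312860 (K = 6*(-2471316 - 1*747494) = 6*(-2471316 - 747494) = 6*(-3218810) = -19312860)
(√(2259904 - 986271) + m(828))/(K - 1324780) = (√(2259904 - 986271) + 828)/(-19312860 - 1324780) = (√1273633 + 828)/(-20637640) = (828 + √1273633)*(-1/20637640) = -207/5159410 - √1273633/20637640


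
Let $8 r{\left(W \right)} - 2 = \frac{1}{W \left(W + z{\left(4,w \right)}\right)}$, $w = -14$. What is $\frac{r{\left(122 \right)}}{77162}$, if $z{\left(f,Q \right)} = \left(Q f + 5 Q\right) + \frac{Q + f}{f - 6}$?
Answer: $\frac{245}{75310112} \approx 3.2532 \cdot 10^{-6}$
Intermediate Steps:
$z{\left(f,Q \right)} = 5 Q + Q f + \frac{Q + f}{-6 + f}$ ($z{\left(f,Q \right)} = \left(5 Q + Q f\right) + \frac{Q + f}{-6 + f} = 5 Q + Q f + \frac{Q + f}{-6 + f}$)
$r{\left(W \right)} = \frac{1}{4} + \frac{1}{8 W \left(-121 + W\right)}$ ($r{\left(W \right)} = \frac{1}{4} + \frac{1}{8 W \left(W + \frac{4 - -406 - 14 \cdot 4^{2} - \left(-14\right) 4}{-6 + 4}\right)} = \frac{1}{4} + \frac{1}{8 W \left(W + \frac{4 + 406 - 224 + 56}{-2}\right)} = \frac{1}{4} + \frac{1}{8 W \left(W - \frac{4 + 406 - 224 + 56}{2}\right)} = \frac{1}{4} + \frac{1}{8 W \left(W - 121\right)} = \frac{1}{4} + \frac{1}{8 W \left(-121 + W\right)}$)
$\frac{r{\left(122 \right)}}{77162} = \frac{\frac{1}{8} \cdot \frac{1}{122} \frac{1}{-121 + 122} \left(1 - 29524 + 2 \cdot 122^{2}\right)}{77162} = \frac{1}{8} \cdot \frac{1}{122} \cdot 1^{-1} \left(1 - 29524 + 2 \cdot 14884\right) \frac{1}{77162} = \frac{1}{8} \cdot \frac{1}{122} \cdot 1 \left(1 - 29524 + 29768\right) \frac{1}{77162} = \frac{1}{8} \cdot \frac{1}{122} \cdot 1 \cdot 245 \cdot \frac{1}{77162} = \frac{245}{976} \cdot \frac{1}{77162} = \frac{245}{75310112}$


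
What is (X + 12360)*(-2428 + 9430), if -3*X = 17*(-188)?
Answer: 94004184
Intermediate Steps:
X = 3196/3 (X = -17*(-188)/3 = -⅓*(-3196) = 3196/3 ≈ 1065.3)
(X + 12360)*(-2428 + 9430) = (3196/3 + 12360)*(-2428 + 9430) = (40276/3)*7002 = 94004184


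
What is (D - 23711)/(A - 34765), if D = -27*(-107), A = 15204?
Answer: 20822/19561 ≈ 1.0645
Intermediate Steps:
D = 2889
(D - 23711)/(A - 34765) = (2889 - 23711)/(15204 - 34765) = -20822/(-19561) = -20822*(-1/19561) = 20822/19561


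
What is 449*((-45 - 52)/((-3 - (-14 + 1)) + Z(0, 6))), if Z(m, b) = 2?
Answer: -43553/12 ≈ -3629.4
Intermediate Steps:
449*((-45 - 52)/((-3 - (-14 + 1)) + Z(0, 6))) = 449*((-45 - 52)/((-3 - (-14 + 1)) + 2)) = 449*(-97/((-3 - 1*(-13)) + 2)) = 449*(-97/((-3 + 13) + 2)) = 449*(-97/(10 + 2)) = 449*(-97/12) = -43553/12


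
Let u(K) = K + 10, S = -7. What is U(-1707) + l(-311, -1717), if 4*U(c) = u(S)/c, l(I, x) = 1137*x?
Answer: -4443273205/2276 ≈ -1.9522e+6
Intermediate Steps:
u(K) = 10 + K
U(c) = 3/(4*c) (U(c) = ((10 - 7)/c)/4 = (3/c)/4 = 3/(4*c))
U(-1707) + l(-311, -1717) = (¾)/(-1707) + 1137*(-1717) = (¾)*(-1/1707) - 1952229 = -1/2276 - 1952229 = -4443273205/2276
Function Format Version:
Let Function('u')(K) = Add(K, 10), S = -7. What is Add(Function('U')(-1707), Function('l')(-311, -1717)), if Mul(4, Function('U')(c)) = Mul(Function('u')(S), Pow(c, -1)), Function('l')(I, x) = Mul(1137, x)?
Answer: Rational(-4443273205, 2276) ≈ -1.9522e+6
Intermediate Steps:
Function('u')(K) = Add(10, K)
Function('U')(c) = Mul(Rational(3, 4), Pow(c, -1)) (Function('U')(c) = Mul(Rational(1, 4), Mul(Add(10, -7), Pow(c, -1))) = Mul(Rational(1, 4), Mul(3, Pow(c, -1))) = Mul(Rational(3, 4), Pow(c, -1)))
Add(Function('U')(-1707), Function('l')(-311, -1717)) = Add(Mul(Rational(3, 4), Pow(-1707, -1)), Mul(1137, -1717)) = Add(Mul(Rational(3, 4), Rational(-1, 1707)), -1952229) = Add(Rational(-1, 2276), -1952229) = Rational(-4443273205, 2276)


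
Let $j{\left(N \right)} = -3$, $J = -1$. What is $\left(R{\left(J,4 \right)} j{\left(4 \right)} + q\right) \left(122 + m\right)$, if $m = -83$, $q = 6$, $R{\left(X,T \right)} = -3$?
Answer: $585$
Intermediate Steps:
$\left(R{\left(J,4 \right)} j{\left(4 \right)} + q\right) \left(122 + m\right) = \left(\left(-3\right) \left(-3\right) + 6\right) \left(122 - 83\right) = \left(9 + 6\right) 39 = 15 \cdot 39 = 585$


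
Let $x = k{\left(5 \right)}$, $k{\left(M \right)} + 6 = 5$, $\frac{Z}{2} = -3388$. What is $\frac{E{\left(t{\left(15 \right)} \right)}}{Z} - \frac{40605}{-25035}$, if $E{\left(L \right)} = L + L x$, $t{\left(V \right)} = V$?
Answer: $\frac{2707}{1669} \approx 1.6219$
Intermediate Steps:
$Z = -6776$ ($Z = 2 \left(-3388\right) = -6776$)
$k{\left(M \right)} = -1$ ($k{\left(M \right)} = -6 + 5 = -1$)
$x = -1$
$E{\left(L \right)} = 0$ ($E{\left(L \right)} = L + L \left(-1\right) = L - L = 0$)
$\frac{E{\left(t{\left(15 \right)} \right)}}{Z} - \frac{40605}{-25035} = \frac{0}{-6776} - \frac{40605}{-25035} = 0 \left(- \frac{1}{6776}\right) - - \frac{2707}{1669} = 0 + \frac{2707}{1669} = \frac{2707}{1669}$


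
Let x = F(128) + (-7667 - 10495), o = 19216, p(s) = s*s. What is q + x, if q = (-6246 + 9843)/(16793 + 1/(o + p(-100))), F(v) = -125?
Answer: -8971941282991/490624289 ≈ -18287.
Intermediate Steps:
p(s) = s²
x = -18287 (x = -125 + (-7667 - 10495) = -125 - 18162 = -18287)
q = 105089952/490624289 (q = (-6246 + 9843)/(16793 + 1/(19216 + (-100)²)) = 3597/(16793 + 1/(19216 + 10000)) = 3597/(16793 + 1/29216) = 3597/(490624289/29216) = 3597*(29216/490624289) = 105089952/490624289 ≈ 0.21420)
q + x = 105089952/490624289 - 18287 = -8971941282991/490624289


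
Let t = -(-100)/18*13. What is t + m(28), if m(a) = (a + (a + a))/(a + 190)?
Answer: 71228/981 ≈ 72.608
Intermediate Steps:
t = 650/9 (t = -(-100)/18*13 = -20*(-5/18)*13 = (50/9)*13 = 650/9 ≈ 72.222)
m(a) = 3*a/(190 + a) (m(a) = (a + 2*a)/(190 + a) = (3*a)/(190 + a) = 3*a/(190 + a))
t + m(28) = 650/9 + 3*28/(190 + 28) = 650/9 + 3*28/218 = 650/9 + 3*28*(1/218) = 650/9 + 42/109 = 71228/981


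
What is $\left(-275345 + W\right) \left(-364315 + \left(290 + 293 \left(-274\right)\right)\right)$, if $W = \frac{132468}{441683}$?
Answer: $\frac{54034428313610269}{441683} \approx 1.2234 \cdot 10^{11}$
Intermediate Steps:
$W = \frac{132468}{441683}$ ($W = 132468 \cdot \frac{1}{441683} = \frac{132468}{441683} \approx 0.29992$)
$\left(-275345 + W\right) \left(-364315 + \left(290 + 293 \left(-274\right)\right)\right) = \left(-275345 + \frac{132468}{441683}\right) \left(-364315 + \left(290 + 293 \left(-274\right)\right)\right) = - \frac{121615073167 \left(-364315 + \left(290 - 80282\right)\right)}{441683} = - \frac{121615073167 \left(-364315 - 79992\right)}{441683} = \left(- \frac{121615073167}{441683}\right) \left(-444307\right) = \frac{54034428313610269}{441683}$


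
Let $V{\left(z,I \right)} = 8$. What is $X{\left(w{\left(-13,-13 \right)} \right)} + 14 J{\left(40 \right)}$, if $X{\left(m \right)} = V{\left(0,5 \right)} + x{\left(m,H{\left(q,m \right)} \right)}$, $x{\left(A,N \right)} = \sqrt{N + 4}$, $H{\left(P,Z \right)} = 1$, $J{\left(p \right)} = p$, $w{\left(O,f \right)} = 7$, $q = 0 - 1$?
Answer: $568 + \sqrt{5} \approx 570.24$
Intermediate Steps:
$q = -1$
$x{\left(A,N \right)} = \sqrt{4 + N}$
$X{\left(m \right)} = 8 + \sqrt{5}$ ($X{\left(m \right)} = 8 + \sqrt{4 + 1} = 8 + \sqrt{5}$)
$X{\left(w{\left(-13,-13 \right)} \right)} + 14 J{\left(40 \right)} = \left(8 + \sqrt{5}\right) + 14 \cdot 40 = \left(8 + \sqrt{5}\right) + 560 = 568 + \sqrt{5}$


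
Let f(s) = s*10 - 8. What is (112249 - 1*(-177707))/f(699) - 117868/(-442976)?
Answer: 16158312929/386607304 ≈ 41.795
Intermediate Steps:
f(s) = -8 + 10*s (f(s) = 10*s - 8 = -8 + 10*s)
(112249 - 1*(-177707))/f(699) - 117868/(-442976) = (112249 - 1*(-177707))/(-8 + 10*699) - 117868/(-442976) = (112249 + 177707)/(-8 + 6990) - 117868*(-1/442976) = 289956/6982 + 29467/110744 = 289956*(1/6982) + 29467/110744 = 144978/3491 + 29467/110744 = 16158312929/386607304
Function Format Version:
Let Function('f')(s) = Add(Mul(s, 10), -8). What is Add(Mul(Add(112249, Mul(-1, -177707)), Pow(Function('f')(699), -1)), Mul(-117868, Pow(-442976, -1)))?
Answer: Rational(16158312929, 386607304) ≈ 41.795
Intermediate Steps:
Function('f')(s) = Add(-8, Mul(10, s)) (Function('f')(s) = Add(Mul(10, s), -8) = Add(-8, Mul(10, s)))
Add(Mul(Add(112249, Mul(-1, -177707)), Pow(Function('f')(699), -1)), Mul(-117868, Pow(-442976, -1))) = Add(Mul(Add(112249, Mul(-1, -177707)), Pow(Add(-8, Mul(10, 699)), -1)), Mul(-117868, Pow(-442976, -1))) = Add(Mul(Add(112249, 177707), Pow(Add(-8, 6990), -1)), Mul(-117868, Rational(-1, 442976))) = Add(Mul(289956, Pow(6982, -1)), Rational(29467, 110744)) = Add(Mul(289956, Rational(1, 6982)), Rational(29467, 110744)) = Add(Rational(144978, 3491), Rational(29467, 110744)) = Rational(16158312929, 386607304)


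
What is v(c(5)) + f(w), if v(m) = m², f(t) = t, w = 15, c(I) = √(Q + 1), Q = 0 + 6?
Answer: 22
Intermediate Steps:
Q = 6
c(I) = √7 (c(I) = √(6 + 1) = √7)
v(c(5)) + f(w) = (√7)² + 15 = 7 + 15 = 22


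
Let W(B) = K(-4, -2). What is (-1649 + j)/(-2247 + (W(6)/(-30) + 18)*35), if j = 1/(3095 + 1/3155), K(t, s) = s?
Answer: 48306090057/47300332744 ≈ 1.0213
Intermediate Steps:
W(B) = -2
j = 3155/9764726 (j = 1/(3095 + 1/3155) = 1/(9764726/3155) = 3155/9764726 ≈ 0.00032310)
(-1649 + j)/(-2247 + (W(6)/(-30) + 18)*35) = (-1649 + 3155/9764726)/(-2247 + (-2/(-30) + 18)*35) = -16102030019/(9764726*(-2247 + (-2*(-1/30) + 18)*35)) = -16102030019/(9764726*(-2247 + (1/15 + 18)*35)) = -16102030019/(9764726*(-2247 + (271/15)*35)) = -16102030019/(9764726*(-2247 + 1897/3)) = -16102030019/(9764726*(-4844/3)) = -16102030019/9764726*(-3/4844) = 48306090057/47300332744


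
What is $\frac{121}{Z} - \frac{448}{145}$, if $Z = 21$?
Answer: $\frac{8137}{3045} \approx 2.6722$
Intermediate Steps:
$\frac{121}{Z} - \frac{448}{145} = \frac{121}{21} - \frac{448}{145} = \frac{8137}{3045}$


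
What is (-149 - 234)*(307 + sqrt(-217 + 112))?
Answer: -117581 - 383*I*sqrt(105) ≈ -1.1758e+5 - 3924.6*I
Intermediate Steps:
(-149 - 234)*(307 + sqrt(-217 + 112)) = -383*(307 + sqrt(-105)) = -383*(307 + I*sqrt(105)) = -117581 - 383*I*sqrt(105)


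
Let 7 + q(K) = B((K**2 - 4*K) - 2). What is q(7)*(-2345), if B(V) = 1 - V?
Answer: 58625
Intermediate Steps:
q(K) = -4 - K**2 + 4*K (q(K) = -7 + (1 - ((K**2 - 4*K) - 2)) = -7 + (1 - (-2 + K**2 - 4*K)) = -7 + (1 + (2 - K**2 + 4*K)) = -7 + (3 - K**2 + 4*K) = -4 - K**2 + 4*K)
q(7)*(-2345) = (-4 - 1*7**2 + 4*7)*(-2345) = (-4 - 1*49 + 28)*(-2345) = (-4 - 49 + 28)*(-2345) = -25*(-2345) = 58625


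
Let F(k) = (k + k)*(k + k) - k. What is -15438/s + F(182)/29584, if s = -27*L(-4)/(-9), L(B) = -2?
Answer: 38125973/14792 ≈ 2577.5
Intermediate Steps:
F(k) = -k + 4*k² (F(k) = (2*k)*(2*k) - k = 4*k² - k = -k + 4*k²)
s = -6 (s = -27*(-2)/(-9) = 54*(-⅑) = -6)
-15438/s + F(182)/29584 = -15438/(-6) + (182*(-1 + 4*182))/29584 = -15438*(-⅙) + (182*(-1 + 728))*(1/29584) = 2573 + (182*727)*(1/29584) = 2573 + 132314*(1/29584) = 2573 + 66157/14792 = 38125973/14792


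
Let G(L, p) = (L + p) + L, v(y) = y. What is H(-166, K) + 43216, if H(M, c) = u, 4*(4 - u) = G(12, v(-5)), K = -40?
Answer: 172861/4 ≈ 43215.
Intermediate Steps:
G(L, p) = p + 2*L
u = -3/4 (u = 4 - (-5 + 2*12)/4 = 4 - (-5 + 24)/4 = 4 - 1/4*19 = 4 - 19/4 = -3/4 ≈ -0.75000)
H(M, c) = -3/4
H(-166, K) + 43216 = -3/4 + 43216 = 172861/4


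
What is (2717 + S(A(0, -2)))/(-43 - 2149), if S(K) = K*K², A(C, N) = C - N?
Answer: -2725/2192 ≈ -1.2432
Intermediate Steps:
S(K) = K³
(2717 + S(A(0, -2)))/(-43 - 2149) = (2717 + (0 - 1*(-2))³)/(-43 - 2149) = (2717 + (0 + 2)³)/(-2192) = (2717 + 2³)*(-1/2192) = (2717 + 8)*(-1/2192) = 2725*(-1/2192) = -2725/2192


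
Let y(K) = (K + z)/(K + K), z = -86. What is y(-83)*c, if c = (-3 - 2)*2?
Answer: -845/83 ≈ -10.181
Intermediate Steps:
y(K) = (-86 + K)/(2*K) (y(K) = (K - 86)/(K + K) = (-86 + K)/((2*K)) = (-86 + K)*(1/(2*K)) = (-86 + K)/(2*K))
c = -10 (c = -5*2 = -10)
y(-83)*c = ((1/2)*(-86 - 83)/(-83))*(-10) = ((1/2)*(-1/83)*(-169))*(-10) = (169/166)*(-10) = -845/83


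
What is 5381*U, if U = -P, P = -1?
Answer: 5381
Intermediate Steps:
U = 1 (U = -1*(-1) = 1)
5381*U = 5381*1 = 5381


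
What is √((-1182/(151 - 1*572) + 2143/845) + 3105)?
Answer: √2329159803890/27365 ≈ 55.770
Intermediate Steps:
√((-1182/(151 - 1*572) + 2143/845) + 3105) = √((-1182/(151 - 572) + 2143*(1/845)) + 3105) = √((-1182/(-421) + 2143/845) + 3105) = √((-1182*(-1/421) + 2143/845) + 3105) = √((1182/421 + 2143/845) + 3105) = √(1900993/355745 + 3105) = √(1106489218/355745) = √2329159803890/27365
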